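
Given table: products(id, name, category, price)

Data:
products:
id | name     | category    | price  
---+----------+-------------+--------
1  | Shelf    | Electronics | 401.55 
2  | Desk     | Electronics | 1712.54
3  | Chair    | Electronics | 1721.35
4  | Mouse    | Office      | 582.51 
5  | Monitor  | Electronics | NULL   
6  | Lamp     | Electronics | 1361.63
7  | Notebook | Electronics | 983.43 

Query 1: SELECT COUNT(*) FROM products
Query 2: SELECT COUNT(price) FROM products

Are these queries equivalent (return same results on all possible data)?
No, not equivalent

Query 1 returns: [(7,)]
Query 2 returns: [(6,)]

Reason: COUNT(*) includes NULLs, COUNT(column) excludes them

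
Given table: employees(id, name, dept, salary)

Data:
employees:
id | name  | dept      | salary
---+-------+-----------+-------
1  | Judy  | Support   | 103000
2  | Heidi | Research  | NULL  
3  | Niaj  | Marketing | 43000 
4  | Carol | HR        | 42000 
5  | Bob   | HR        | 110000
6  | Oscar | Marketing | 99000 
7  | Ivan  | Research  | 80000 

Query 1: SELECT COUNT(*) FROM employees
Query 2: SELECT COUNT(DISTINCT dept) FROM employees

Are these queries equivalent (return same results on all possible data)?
No, not equivalent

Query 1 returns: [(7,)]
Query 2 returns: [(4,)]

Reason: COUNT(*) counts rows, COUNT(DISTINCT dept) counts unique depts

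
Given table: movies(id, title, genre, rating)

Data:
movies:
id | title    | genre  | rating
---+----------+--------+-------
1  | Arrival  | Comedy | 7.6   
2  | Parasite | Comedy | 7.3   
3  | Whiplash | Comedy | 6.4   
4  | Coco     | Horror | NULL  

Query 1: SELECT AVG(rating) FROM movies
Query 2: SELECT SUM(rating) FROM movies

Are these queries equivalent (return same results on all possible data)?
No, not equivalent

Query 1 returns: [(7.1000000000000005,)]
Query 2 returns: [(21.3,)]

Reason: AVG vs SUM give different aggregate values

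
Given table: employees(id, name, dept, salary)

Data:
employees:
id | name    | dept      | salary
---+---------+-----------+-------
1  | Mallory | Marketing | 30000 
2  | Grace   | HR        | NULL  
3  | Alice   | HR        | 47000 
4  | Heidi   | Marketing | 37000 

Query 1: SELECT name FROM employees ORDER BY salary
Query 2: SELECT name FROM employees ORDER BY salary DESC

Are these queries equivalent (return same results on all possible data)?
No, not equivalent

Query 1 returns: [('Grace',), ('Mallory',), ('Heidi',), ('Alice',)]
Query 2 returns: [('Alice',), ('Heidi',), ('Mallory',), ('Grace',)]

Reason: ASC vs DESC gives opposite ordering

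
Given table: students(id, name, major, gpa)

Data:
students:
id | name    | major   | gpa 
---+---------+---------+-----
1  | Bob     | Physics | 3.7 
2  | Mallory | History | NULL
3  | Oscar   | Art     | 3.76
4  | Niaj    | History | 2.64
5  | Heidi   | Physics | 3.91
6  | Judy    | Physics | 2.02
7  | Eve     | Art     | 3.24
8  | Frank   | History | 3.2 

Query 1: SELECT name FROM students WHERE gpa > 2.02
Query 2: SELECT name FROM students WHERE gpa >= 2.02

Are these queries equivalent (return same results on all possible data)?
No, not equivalent

Query 1 returns: [('Bob',), ('Oscar',), ('Niaj',), ('Heidi',), ('Eve',), ('Frank',)]
Query 2 returns: [('Bob',), ('Oscar',), ('Niaj',), ('Heidi',), ('Judy',), ('Eve',), ('Frank',)]

Reason: > vs >= gives different results when gpa = 2.02 exists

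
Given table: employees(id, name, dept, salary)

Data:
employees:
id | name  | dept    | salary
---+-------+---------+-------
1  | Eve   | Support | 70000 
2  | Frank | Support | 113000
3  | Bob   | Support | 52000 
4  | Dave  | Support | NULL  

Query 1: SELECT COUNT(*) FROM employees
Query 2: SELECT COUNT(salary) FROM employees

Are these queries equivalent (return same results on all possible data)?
No, not equivalent

Query 1 returns: [(4,)]
Query 2 returns: [(3,)]

Reason: COUNT(*) includes NULLs, COUNT(column) excludes them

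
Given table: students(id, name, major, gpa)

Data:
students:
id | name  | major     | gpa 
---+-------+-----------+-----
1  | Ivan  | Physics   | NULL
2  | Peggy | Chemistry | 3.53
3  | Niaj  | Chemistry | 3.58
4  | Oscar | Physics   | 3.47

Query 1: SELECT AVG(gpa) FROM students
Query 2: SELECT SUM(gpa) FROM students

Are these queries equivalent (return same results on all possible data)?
No, not equivalent

Query 1 returns: [(3.526666666666667,)]
Query 2 returns: [(10.58,)]

Reason: AVG vs SUM give different aggregate values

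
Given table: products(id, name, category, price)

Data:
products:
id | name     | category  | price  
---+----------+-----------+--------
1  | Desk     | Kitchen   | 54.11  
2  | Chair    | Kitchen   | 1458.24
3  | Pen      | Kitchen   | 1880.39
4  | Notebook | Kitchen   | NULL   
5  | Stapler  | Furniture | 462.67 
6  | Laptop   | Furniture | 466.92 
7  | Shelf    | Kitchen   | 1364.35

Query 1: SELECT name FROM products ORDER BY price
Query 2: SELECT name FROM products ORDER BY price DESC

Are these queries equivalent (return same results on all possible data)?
No, not equivalent

Query 1 returns: [('Notebook',), ('Desk',), ('Stapler',), ('Laptop',), ('Shelf',), ('Chair',), ('Pen',)]
Query 2 returns: [('Pen',), ('Chair',), ('Shelf',), ('Laptop',), ('Stapler',), ('Desk',), ('Notebook',)]

Reason: ASC vs DESC gives opposite ordering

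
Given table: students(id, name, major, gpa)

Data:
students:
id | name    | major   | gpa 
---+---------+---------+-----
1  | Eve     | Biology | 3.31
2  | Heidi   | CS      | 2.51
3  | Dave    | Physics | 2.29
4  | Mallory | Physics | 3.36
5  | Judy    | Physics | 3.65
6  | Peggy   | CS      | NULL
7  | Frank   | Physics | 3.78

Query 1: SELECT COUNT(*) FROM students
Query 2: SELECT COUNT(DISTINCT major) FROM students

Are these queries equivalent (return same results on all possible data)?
No, not equivalent

Query 1 returns: [(7,)]
Query 2 returns: [(3,)]

Reason: COUNT(*) counts rows, COUNT(DISTINCT major) counts unique majors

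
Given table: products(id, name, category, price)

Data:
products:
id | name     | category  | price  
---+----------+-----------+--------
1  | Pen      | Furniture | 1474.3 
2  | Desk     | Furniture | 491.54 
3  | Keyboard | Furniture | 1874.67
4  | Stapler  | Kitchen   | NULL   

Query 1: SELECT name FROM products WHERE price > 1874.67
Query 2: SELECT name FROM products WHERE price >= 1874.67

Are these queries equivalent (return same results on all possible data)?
No, not equivalent

Query 1 returns: []
Query 2 returns: [('Keyboard',)]

Reason: > vs >= gives different results when price = 1874.67 exists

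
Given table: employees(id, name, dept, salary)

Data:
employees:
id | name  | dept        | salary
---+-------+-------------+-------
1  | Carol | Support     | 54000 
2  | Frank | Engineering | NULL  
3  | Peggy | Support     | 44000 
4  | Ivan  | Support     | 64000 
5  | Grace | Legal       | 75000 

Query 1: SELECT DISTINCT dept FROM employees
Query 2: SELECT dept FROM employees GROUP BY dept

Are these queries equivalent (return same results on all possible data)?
Yes, equivalent

Both queries return: [('Engineering',), ('Legal',), ('Support',)]

Reason: Both get unique depts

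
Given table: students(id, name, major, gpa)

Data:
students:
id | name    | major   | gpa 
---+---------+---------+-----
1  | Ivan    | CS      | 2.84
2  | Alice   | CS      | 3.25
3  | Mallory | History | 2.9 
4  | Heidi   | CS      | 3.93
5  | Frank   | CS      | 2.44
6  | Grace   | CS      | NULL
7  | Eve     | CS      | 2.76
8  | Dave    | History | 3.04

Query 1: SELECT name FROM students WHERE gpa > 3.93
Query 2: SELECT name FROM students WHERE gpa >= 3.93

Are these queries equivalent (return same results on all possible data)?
No, not equivalent

Query 1 returns: []
Query 2 returns: [('Heidi',)]

Reason: > vs >= gives different results when gpa = 3.93 exists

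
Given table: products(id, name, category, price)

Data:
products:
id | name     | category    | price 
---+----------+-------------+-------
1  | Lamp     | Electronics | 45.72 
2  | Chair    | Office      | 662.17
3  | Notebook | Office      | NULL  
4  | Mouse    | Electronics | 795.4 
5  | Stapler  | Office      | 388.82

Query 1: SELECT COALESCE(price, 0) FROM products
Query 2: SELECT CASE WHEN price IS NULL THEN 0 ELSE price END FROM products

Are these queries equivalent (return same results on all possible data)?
Yes, equivalent

Both queries return: [(0,), (45.72,), (388.82,), (662.17,), (795.4,)]

Reason: COALESCE vs CASE for NULL handling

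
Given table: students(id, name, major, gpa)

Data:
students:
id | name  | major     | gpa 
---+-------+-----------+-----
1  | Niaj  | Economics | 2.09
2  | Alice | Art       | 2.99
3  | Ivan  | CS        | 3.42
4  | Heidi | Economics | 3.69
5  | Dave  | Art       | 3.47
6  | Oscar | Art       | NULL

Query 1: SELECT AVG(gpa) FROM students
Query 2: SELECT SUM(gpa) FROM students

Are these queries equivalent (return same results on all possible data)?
No, not equivalent

Query 1 returns: [(3.132,)]
Query 2 returns: [(15.66,)]

Reason: AVG vs SUM give different aggregate values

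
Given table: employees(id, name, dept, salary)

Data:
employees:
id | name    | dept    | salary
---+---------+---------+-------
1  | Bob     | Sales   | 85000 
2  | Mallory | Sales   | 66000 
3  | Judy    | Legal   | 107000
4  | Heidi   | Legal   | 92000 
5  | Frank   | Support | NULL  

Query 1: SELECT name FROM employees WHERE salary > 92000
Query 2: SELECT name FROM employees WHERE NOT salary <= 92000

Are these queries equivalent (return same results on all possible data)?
Yes, equivalent

Both queries return: [('Judy',)]

Reason: Both filter salary > 92000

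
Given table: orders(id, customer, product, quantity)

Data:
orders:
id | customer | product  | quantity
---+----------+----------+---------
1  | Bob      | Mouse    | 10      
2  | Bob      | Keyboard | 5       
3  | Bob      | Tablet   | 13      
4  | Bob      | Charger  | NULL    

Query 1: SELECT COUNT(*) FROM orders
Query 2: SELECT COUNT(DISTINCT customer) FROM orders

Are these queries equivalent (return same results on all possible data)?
No, not equivalent

Query 1 returns: [(4,)]
Query 2 returns: [(1,)]

Reason: COUNT(*) counts rows, COUNT(DISTINCT customer) counts unique customers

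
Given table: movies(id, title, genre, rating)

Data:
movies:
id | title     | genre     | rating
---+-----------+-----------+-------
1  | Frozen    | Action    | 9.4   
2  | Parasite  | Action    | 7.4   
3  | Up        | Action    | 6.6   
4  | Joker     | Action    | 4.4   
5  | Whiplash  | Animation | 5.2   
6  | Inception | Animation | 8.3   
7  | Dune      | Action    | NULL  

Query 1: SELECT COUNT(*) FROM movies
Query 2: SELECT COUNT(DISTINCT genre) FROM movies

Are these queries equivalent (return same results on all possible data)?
No, not equivalent

Query 1 returns: [(7,)]
Query 2 returns: [(2,)]

Reason: COUNT(*) counts rows, COUNT(DISTINCT genre) counts unique genres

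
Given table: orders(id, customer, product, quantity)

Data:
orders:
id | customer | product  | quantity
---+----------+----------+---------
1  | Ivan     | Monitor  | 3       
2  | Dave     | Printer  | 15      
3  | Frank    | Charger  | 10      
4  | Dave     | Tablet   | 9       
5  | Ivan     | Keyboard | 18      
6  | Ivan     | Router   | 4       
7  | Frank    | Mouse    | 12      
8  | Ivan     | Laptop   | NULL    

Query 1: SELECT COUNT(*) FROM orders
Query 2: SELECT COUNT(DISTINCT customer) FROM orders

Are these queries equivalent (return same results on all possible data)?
No, not equivalent

Query 1 returns: [(8,)]
Query 2 returns: [(3,)]

Reason: COUNT(*) counts rows, COUNT(DISTINCT customer) counts unique customers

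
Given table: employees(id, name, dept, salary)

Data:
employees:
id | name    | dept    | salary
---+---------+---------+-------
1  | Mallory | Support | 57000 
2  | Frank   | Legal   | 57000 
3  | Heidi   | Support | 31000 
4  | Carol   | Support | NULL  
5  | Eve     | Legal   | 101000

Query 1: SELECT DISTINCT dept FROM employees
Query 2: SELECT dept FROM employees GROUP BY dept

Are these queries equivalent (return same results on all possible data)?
Yes, equivalent

Both queries return: [('Legal',), ('Support',)]

Reason: Both get unique depts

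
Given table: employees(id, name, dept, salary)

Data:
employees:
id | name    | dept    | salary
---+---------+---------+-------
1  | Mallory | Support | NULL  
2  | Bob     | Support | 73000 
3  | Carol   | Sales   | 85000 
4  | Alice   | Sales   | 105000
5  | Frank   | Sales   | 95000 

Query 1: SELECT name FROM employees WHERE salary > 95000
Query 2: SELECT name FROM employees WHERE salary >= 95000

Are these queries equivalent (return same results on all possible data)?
No, not equivalent

Query 1 returns: [('Alice',)]
Query 2 returns: [('Alice',), ('Frank',)]

Reason: > vs >= gives different results when salary = 95000 exists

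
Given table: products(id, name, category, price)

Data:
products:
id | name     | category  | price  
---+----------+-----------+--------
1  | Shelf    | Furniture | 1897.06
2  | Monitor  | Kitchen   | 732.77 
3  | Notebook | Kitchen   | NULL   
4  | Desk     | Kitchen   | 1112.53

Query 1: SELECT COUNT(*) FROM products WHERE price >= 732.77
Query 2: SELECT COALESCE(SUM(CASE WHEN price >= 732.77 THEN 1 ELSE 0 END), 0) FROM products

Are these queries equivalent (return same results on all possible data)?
Yes, equivalent

Both queries return: [(3,)]

Reason: COUNT with WHERE vs conditional SUM (COALESCE handles empty-table NULL)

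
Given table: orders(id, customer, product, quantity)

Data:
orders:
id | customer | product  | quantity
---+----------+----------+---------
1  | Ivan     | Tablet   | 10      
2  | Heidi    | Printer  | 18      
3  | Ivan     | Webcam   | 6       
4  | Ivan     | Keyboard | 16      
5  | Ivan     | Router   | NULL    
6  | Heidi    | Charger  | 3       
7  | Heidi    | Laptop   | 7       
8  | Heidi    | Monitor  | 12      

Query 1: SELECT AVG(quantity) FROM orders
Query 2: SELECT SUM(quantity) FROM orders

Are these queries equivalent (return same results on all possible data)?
No, not equivalent

Query 1 returns: [(10.285714285714286,)]
Query 2 returns: [(72,)]

Reason: AVG vs SUM give different aggregate values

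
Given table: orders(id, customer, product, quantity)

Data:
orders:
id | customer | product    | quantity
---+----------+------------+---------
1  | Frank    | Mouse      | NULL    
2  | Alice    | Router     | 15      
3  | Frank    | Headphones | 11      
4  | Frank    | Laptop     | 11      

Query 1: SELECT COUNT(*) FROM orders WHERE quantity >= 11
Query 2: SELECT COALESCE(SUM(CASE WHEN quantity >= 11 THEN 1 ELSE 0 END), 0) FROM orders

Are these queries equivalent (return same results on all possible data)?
Yes, equivalent

Both queries return: [(3,)]

Reason: COUNT with WHERE vs conditional SUM (COALESCE handles empty-table NULL)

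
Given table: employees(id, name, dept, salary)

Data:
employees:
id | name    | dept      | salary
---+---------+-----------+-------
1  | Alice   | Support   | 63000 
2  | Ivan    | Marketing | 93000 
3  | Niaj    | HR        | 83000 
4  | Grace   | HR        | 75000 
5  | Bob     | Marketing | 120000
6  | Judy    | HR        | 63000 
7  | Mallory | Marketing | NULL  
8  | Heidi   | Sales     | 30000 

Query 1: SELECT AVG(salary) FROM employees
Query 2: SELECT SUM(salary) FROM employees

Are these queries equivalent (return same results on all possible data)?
No, not equivalent

Query 1 returns: [(75285.71428571429,)]
Query 2 returns: [(527000,)]

Reason: AVG vs SUM give different aggregate values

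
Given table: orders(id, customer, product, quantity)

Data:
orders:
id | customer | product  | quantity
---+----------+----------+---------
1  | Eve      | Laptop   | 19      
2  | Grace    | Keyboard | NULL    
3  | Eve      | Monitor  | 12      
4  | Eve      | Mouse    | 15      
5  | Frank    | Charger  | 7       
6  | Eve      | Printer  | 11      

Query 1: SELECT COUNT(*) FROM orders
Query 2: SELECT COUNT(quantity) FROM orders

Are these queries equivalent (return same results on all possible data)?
No, not equivalent

Query 1 returns: [(6,)]
Query 2 returns: [(5,)]

Reason: COUNT(*) includes NULLs, COUNT(column) excludes them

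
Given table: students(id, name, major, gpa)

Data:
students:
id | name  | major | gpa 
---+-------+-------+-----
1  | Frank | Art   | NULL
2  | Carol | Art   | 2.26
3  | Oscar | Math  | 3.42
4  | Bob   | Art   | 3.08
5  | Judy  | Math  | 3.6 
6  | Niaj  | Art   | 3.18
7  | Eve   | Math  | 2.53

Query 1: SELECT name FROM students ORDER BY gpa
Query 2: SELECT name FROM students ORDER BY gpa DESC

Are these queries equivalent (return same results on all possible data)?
No, not equivalent

Query 1 returns: [('Frank',), ('Carol',), ('Eve',), ('Bob',), ('Niaj',), ('Oscar',), ('Judy',)]
Query 2 returns: [('Judy',), ('Oscar',), ('Niaj',), ('Bob',), ('Eve',), ('Carol',), ('Frank',)]

Reason: ASC vs DESC gives opposite ordering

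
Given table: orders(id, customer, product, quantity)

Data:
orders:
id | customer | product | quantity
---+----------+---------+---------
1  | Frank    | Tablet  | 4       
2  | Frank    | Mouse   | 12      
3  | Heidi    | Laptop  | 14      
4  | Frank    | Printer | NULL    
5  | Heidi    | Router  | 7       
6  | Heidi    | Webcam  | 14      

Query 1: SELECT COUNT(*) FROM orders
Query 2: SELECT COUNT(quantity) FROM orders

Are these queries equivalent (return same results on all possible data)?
No, not equivalent

Query 1 returns: [(6,)]
Query 2 returns: [(5,)]

Reason: COUNT(*) includes NULLs, COUNT(column) excludes them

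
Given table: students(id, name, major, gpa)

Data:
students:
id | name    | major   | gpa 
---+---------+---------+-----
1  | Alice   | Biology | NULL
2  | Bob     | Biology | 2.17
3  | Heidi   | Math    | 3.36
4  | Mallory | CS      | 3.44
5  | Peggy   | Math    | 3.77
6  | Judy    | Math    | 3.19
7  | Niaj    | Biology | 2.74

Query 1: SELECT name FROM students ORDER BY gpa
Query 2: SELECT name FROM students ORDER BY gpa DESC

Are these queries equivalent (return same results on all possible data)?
No, not equivalent

Query 1 returns: [('Alice',), ('Bob',), ('Niaj',), ('Judy',), ('Heidi',), ('Mallory',), ('Peggy',)]
Query 2 returns: [('Peggy',), ('Mallory',), ('Heidi',), ('Judy',), ('Niaj',), ('Bob',), ('Alice',)]

Reason: ASC vs DESC gives opposite ordering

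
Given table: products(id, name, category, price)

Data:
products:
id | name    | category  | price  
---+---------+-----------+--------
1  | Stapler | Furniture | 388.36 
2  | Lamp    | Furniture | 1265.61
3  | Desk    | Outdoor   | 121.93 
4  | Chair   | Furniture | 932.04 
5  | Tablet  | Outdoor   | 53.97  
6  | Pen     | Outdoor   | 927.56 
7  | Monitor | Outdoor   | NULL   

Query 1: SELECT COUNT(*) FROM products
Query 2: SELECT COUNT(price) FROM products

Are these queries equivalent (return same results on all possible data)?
No, not equivalent

Query 1 returns: [(7,)]
Query 2 returns: [(6,)]

Reason: COUNT(*) includes NULLs, COUNT(column) excludes them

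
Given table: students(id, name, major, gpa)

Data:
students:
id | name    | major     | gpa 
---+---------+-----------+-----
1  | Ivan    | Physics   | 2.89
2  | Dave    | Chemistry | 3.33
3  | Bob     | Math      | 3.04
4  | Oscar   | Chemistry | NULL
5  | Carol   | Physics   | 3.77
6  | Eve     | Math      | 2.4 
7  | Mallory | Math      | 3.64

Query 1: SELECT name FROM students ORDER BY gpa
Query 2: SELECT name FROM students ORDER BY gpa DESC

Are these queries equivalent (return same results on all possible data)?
No, not equivalent

Query 1 returns: [('Oscar',), ('Eve',), ('Ivan',), ('Bob',), ('Dave',), ('Mallory',), ('Carol',)]
Query 2 returns: [('Carol',), ('Mallory',), ('Dave',), ('Bob',), ('Ivan',), ('Eve',), ('Oscar',)]

Reason: ASC vs DESC gives opposite ordering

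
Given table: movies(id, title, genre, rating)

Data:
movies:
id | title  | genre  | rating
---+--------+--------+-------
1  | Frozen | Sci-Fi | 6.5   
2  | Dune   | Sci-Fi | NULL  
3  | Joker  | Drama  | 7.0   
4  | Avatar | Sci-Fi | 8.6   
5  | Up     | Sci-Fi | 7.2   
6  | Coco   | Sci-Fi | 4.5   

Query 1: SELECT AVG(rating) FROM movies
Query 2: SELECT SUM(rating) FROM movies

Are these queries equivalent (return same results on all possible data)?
No, not equivalent

Query 1 returns: [(6.76,)]
Query 2 returns: [(33.8,)]

Reason: AVG vs SUM give different aggregate values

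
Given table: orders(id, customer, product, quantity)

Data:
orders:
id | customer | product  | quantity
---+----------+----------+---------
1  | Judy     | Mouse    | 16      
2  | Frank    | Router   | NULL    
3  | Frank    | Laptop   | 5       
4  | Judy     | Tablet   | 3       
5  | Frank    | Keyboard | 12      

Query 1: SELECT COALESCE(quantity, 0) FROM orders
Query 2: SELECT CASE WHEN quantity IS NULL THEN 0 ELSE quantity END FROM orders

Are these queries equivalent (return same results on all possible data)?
Yes, equivalent

Both queries return: [(0,), (3,), (5,), (12,), (16,)]

Reason: COALESCE vs CASE for NULL handling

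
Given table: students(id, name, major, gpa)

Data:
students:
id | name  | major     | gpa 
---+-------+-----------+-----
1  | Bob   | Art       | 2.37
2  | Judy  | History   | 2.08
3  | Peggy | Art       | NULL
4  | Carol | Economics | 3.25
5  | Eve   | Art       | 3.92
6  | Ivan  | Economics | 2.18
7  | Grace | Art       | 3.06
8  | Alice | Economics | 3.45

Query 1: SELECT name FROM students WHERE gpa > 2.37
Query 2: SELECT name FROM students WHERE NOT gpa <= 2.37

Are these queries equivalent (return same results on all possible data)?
Yes, equivalent

Both queries return: [('Alice',), ('Carol',), ('Eve',), ('Grace',)]

Reason: Both filter gpa > 2.37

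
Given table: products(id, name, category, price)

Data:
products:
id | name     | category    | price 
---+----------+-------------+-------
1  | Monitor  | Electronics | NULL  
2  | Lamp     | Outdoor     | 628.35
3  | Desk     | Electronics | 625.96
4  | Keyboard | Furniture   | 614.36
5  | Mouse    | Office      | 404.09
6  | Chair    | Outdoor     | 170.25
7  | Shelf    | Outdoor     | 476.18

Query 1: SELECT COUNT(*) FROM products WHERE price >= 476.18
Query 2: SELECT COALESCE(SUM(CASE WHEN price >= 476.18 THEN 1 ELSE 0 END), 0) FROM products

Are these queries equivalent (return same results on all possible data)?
Yes, equivalent

Both queries return: [(4,)]

Reason: COUNT with WHERE vs conditional SUM (COALESCE handles empty-table NULL)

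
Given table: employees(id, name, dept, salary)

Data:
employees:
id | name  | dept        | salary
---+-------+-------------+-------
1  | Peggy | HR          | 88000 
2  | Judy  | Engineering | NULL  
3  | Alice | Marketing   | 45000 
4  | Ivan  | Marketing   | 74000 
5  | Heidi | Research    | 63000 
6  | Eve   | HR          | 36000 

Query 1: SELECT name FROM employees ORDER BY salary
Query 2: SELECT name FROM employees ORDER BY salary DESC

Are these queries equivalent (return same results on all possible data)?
No, not equivalent

Query 1 returns: [('Judy',), ('Eve',), ('Alice',), ('Heidi',), ('Ivan',), ('Peggy',)]
Query 2 returns: [('Peggy',), ('Ivan',), ('Heidi',), ('Alice',), ('Eve',), ('Judy',)]

Reason: ASC vs DESC gives opposite ordering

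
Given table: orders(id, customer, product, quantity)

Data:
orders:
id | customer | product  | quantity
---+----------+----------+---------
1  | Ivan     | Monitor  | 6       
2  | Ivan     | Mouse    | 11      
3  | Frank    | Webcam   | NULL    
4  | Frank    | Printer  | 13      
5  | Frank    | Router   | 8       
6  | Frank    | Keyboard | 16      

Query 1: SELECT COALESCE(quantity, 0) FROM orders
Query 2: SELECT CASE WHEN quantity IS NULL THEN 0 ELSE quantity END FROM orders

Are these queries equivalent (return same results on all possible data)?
Yes, equivalent

Both queries return: [(0,), (6,), (8,), (11,), (13,), (16,)]

Reason: COALESCE vs CASE for NULL handling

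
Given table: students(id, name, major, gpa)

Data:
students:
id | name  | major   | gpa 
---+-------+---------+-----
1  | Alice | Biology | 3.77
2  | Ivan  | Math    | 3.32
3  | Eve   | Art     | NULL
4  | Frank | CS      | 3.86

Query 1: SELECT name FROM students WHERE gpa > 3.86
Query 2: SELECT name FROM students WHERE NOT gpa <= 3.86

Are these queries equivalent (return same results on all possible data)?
Yes, equivalent

Both queries return: []

Reason: Both filter gpa > 3.86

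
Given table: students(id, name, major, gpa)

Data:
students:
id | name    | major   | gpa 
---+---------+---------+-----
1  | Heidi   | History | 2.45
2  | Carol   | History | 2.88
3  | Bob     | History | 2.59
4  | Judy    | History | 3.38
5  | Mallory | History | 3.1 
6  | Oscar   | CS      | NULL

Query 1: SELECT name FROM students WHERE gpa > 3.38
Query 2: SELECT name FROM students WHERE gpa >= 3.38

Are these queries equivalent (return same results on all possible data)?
No, not equivalent

Query 1 returns: []
Query 2 returns: [('Judy',)]

Reason: > vs >= gives different results when gpa = 3.38 exists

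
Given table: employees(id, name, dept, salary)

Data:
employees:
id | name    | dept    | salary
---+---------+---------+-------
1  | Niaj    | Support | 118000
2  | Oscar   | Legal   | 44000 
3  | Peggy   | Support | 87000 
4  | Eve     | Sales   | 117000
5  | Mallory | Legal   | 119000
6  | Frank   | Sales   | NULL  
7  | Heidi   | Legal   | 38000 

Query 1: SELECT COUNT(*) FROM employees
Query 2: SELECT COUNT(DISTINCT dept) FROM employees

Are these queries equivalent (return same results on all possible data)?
No, not equivalent

Query 1 returns: [(7,)]
Query 2 returns: [(3,)]

Reason: COUNT(*) counts rows, COUNT(DISTINCT dept) counts unique depts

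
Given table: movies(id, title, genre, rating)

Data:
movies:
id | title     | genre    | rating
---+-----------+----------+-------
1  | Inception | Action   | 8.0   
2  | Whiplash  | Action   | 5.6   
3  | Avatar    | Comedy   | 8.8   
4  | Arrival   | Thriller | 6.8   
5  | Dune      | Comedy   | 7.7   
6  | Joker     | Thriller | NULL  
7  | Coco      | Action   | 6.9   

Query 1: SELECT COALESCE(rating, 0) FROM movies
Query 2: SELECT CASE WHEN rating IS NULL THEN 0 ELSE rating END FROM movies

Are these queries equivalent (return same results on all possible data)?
Yes, equivalent

Both queries return: [(0,), (5.6,), (6.8,), (6.9,), (7.7,), (8.0,), (8.8,)]

Reason: COALESCE vs CASE for NULL handling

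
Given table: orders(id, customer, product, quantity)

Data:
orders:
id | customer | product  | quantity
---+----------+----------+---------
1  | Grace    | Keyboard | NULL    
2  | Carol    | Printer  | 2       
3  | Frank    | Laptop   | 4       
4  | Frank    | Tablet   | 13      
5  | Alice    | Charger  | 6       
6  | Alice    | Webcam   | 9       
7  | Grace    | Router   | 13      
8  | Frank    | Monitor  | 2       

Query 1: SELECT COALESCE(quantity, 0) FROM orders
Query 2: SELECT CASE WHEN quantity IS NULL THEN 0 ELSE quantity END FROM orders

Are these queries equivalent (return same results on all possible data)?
Yes, equivalent

Both queries return: [(0,), (2,), (2,), (4,), (6,), (9,), (13,), (13,)]

Reason: COALESCE vs CASE for NULL handling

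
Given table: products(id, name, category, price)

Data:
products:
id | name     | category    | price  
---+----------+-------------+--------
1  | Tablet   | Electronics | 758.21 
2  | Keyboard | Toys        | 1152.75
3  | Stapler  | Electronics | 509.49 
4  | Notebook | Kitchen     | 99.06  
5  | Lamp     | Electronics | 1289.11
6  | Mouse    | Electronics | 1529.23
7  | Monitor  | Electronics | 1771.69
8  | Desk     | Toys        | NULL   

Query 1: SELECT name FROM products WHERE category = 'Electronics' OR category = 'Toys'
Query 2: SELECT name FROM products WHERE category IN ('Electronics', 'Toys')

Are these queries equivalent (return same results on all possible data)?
Yes, equivalent

Both queries return: [('Desk',), ('Keyboard',), ('Lamp',), ('Monitor',), ('Mouse',), ('Stapler',), ('Tablet',)]

Reason: OR vs IN are equivalent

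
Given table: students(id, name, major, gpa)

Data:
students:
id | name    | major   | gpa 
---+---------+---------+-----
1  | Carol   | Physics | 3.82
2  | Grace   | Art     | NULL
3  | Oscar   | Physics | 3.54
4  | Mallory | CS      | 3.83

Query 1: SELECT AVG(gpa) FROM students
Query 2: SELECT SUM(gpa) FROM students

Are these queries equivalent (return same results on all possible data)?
No, not equivalent

Query 1 returns: [(3.73,)]
Query 2 returns: [(11.19,)]

Reason: AVG vs SUM give different aggregate values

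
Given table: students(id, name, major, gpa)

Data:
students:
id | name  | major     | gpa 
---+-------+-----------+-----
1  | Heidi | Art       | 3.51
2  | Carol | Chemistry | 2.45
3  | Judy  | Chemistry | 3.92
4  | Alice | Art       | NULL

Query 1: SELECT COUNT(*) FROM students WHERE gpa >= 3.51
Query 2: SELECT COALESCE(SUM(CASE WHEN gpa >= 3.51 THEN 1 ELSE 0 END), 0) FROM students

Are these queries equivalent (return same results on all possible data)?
Yes, equivalent

Both queries return: [(2,)]

Reason: COUNT with WHERE vs conditional SUM (COALESCE handles empty-table NULL)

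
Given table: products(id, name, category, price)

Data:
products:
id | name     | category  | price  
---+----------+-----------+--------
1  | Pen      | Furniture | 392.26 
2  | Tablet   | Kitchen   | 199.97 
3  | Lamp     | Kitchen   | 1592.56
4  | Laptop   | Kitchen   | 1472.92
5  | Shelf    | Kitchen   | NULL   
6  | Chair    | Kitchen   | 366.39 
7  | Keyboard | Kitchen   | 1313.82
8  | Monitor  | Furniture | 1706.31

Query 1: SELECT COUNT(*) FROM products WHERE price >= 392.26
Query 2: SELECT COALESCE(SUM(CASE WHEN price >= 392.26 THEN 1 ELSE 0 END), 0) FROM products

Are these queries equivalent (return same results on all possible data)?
Yes, equivalent

Both queries return: [(5,)]

Reason: COUNT with WHERE vs conditional SUM (COALESCE handles empty-table NULL)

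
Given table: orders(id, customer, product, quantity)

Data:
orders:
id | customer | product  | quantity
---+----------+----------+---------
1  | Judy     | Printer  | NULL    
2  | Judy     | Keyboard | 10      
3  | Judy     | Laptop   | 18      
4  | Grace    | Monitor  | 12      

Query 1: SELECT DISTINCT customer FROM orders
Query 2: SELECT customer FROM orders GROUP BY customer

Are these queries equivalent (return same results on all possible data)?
Yes, equivalent

Both queries return: [('Grace',), ('Judy',)]

Reason: Both get unique customers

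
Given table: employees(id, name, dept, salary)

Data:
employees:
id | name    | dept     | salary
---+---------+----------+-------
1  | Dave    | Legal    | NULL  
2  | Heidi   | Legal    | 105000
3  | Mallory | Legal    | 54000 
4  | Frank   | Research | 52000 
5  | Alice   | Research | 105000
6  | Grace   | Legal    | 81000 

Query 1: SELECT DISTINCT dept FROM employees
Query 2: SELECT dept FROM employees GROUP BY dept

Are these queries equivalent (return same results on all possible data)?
Yes, equivalent

Both queries return: [('Legal',), ('Research',)]

Reason: Both get unique depts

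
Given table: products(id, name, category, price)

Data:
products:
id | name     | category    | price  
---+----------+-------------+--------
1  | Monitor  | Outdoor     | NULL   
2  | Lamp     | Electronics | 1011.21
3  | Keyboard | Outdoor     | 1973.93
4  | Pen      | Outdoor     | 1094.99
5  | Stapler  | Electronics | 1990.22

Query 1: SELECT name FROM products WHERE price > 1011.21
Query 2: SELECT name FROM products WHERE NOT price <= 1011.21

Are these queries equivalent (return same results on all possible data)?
Yes, equivalent

Both queries return: [('Keyboard',), ('Pen',), ('Stapler',)]

Reason: Both filter price > 1011.21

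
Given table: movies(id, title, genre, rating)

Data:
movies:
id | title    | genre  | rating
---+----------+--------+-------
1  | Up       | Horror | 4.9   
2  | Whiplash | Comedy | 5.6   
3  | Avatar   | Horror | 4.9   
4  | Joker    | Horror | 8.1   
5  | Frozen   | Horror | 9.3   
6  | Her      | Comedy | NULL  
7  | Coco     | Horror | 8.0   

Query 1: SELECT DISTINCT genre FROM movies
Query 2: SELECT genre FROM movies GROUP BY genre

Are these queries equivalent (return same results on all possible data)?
Yes, equivalent

Both queries return: [('Comedy',), ('Horror',)]

Reason: Both get unique genres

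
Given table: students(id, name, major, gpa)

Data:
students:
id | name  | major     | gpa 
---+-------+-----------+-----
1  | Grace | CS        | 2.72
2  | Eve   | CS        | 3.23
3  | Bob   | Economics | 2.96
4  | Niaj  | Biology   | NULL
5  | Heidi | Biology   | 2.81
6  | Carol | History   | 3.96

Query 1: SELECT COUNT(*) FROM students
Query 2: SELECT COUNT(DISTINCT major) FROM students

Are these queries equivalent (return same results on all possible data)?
No, not equivalent

Query 1 returns: [(6,)]
Query 2 returns: [(4,)]

Reason: COUNT(*) counts rows, COUNT(DISTINCT major) counts unique majors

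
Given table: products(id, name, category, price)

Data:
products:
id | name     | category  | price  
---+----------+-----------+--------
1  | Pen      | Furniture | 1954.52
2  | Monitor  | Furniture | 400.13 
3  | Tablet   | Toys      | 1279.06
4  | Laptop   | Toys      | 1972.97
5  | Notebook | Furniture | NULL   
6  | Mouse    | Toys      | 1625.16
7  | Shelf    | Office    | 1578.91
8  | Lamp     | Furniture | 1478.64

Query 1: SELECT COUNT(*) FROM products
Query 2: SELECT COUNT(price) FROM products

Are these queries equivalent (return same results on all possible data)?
No, not equivalent

Query 1 returns: [(8,)]
Query 2 returns: [(7,)]

Reason: COUNT(*) includes NULLs, COUNT(column) excludes them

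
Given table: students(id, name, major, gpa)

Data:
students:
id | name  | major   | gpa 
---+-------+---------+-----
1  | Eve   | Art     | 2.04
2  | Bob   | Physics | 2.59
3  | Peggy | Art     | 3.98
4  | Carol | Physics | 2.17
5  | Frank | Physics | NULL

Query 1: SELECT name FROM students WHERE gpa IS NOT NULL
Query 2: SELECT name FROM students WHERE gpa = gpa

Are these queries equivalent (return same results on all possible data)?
Yes, equivalent

Both queries return: [('Bob',), ('Carol',), ('Eve',), ('Peggy',)]

Reason: IS NOT NULL vs self-equality (both exclude NULLs)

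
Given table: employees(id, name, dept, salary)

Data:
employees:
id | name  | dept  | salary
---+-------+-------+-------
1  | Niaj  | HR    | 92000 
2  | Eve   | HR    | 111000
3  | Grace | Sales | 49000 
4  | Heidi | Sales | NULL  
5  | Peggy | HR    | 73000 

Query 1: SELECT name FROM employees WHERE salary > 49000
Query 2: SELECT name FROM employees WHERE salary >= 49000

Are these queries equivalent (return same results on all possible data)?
No, not equivalent

Query 1 returns: [('Niaj',), ('Eve',), ('Peggy',)]
Query 2 returns: [('Niaj',), ('Eve',), ('Grace',), ('Peggy',)]

Reason: > vs >= gives different results when salary = 49000 exists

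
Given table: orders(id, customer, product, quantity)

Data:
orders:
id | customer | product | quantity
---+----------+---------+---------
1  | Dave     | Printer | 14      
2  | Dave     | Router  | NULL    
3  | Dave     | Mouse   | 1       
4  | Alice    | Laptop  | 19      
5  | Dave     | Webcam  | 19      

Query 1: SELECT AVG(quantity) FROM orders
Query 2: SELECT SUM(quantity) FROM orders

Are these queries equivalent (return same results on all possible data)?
No, not equivalent

Query 1 returns: [(13.25,)]
Query 2 returns: [(53,)]

Reason: AVG vs SUM give different aggregate values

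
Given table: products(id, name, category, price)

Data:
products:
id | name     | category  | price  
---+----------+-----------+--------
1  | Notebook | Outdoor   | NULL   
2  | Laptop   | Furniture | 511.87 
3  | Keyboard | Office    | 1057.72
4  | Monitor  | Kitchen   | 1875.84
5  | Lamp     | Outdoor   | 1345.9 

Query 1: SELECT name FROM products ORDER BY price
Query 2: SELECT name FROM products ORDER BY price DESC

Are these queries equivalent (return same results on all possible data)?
No, not equivalent

Query 1 returns: [('Notebook',), ('Laptop',), ('Keyboard',), ('Lamp',), ('Monitor',)]
Query 2 returns: [('Monitor',), ('Lamp',), ('Keyboard',), ('Laptop',), ('Notebook',)]

Reason: ASC vs DESC gives opposite ordering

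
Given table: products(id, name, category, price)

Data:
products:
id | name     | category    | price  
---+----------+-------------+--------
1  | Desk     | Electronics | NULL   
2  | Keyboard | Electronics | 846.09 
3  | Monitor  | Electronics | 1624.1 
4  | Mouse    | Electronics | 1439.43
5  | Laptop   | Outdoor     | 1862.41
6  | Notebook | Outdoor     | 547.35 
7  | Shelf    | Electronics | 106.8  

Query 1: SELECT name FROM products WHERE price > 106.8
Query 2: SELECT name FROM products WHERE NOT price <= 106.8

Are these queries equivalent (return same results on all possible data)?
Yes, equivalent

Both queries return: [('Keyboard',), ('Laptop',), ('Monitor',), ('Mouse',), ('Notebook',)]

Reason: Both filter price > 106.8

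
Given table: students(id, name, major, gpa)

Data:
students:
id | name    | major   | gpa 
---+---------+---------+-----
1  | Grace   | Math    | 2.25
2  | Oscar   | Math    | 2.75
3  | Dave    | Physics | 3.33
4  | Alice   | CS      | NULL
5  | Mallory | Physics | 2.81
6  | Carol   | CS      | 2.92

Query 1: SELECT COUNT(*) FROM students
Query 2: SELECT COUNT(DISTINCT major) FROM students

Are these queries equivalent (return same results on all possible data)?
No, not equivalent

Query 1 returns: [(6,)]
Query 2 returns: [(3,)]

Reason: COUNT(*) counts rows, COUNT(DISTINCT major) counts unique majors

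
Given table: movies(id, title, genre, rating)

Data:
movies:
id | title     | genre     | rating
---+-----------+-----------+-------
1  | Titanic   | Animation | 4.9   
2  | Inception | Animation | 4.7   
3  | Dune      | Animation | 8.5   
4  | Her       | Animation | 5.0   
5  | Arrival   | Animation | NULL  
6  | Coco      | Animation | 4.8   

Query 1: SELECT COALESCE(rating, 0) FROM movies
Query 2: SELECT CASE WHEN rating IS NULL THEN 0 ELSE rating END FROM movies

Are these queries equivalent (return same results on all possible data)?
Yes, equivalent

Both queries return: [(0,), (4.7,), (4.8,), (4.9,), (5.0,), (8.5,)]

Reason: COALESCE vs CASE for NULL handling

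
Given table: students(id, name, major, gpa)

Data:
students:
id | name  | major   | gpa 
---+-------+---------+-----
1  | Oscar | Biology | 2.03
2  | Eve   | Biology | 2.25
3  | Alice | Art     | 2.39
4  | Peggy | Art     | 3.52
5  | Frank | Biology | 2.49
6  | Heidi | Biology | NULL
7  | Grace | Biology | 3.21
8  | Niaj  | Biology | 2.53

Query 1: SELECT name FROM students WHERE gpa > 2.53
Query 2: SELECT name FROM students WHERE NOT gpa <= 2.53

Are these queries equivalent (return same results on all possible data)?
Yes, equivalent

Both queries return: [('Grace',), ('Peggy',)]

Reason: Both filter gpa > 2.53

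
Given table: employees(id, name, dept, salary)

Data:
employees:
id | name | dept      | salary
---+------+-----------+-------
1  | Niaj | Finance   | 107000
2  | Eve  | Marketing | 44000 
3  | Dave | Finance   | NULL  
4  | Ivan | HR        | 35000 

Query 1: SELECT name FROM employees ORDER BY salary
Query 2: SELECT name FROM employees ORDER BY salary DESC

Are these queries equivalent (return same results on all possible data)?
No, not equivalent

Query 1 returns: [('Dave',), ('Ivan',), ('Eve',), ('Niaj',)]
Query 2 returns: [('Niaj',), ('Eve',), ('Ivan',), ('Dave',)]

Reason: ASC vs DESC gives opposite ordering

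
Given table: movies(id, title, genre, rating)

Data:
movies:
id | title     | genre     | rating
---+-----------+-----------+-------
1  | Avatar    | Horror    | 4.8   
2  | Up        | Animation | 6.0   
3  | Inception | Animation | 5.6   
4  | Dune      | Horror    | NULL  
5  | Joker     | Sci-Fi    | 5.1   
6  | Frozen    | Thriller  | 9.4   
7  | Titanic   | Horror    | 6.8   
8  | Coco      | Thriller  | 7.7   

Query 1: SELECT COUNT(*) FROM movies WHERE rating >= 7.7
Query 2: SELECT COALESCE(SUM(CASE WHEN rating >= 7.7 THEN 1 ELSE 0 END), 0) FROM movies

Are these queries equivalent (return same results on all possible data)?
Yes, equivalent

Both queries return: [(2,)]

Reason: COUNT with WHERE vs conditional SUM (COALESCE handles empty-table NULL)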